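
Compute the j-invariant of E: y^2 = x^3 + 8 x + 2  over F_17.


Delta = -16(4 a^3 + 27 b^2) mod 17 = 14
-1728 * (4 a)^3 = -1728 * (4*8)^3 mod 17 = 3
j = 3 * 14^(-1) mod 17 = 16

j = 16 (mod 17)


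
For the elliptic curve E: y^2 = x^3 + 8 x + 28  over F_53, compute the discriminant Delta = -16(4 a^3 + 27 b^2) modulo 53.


4 a^3 + 27 b^2 = 4*8^3 + 27*28^2 = 2048 + 21168 = 23216
Delta = -16 * (23216) = -371456
Delta mod 53 = 21

Delta = 21 (mod 53)


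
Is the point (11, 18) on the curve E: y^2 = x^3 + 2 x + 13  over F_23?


Check whether y^2 = x^3 + 2 x + 13 (mod 23) for (x, y) = (11, 18).
LHS: y^2 = 18^2 mod 23 = 2
RHS: x^3 + 2 x + 13 = 11^3 + 2*11 + 13 mod 23 = 9
LHS != RHS

No, not on the curve


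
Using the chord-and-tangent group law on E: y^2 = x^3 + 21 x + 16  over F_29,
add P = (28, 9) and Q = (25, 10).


P != Q, so use the chord formula.
s = (y2 - y1) / (x2 - x1) = (1) / (26) mod 29 = 19
x3 = s^2 - x1 - x2 mod 29 = 19^2 - 28 - 25 = 18
y3 = s (x1 - x3) - y1 mod 29 = 19 * (28 - 18) - 9 = 7

P + Q = (18, 7)


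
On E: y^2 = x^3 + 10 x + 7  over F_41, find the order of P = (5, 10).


Compute successive multiples of P until we hit O:
  1P = (5, 10)
  2P = (26, 34)
  3P = (18, 22)
  4P = (14, 29)
  5P = (30, 1)
  6P = (10, 0)
  7P = (30, 40)
  8P = (14, 12)
  ... (continuing to 12P)
  12P = O

ord(P) = 12


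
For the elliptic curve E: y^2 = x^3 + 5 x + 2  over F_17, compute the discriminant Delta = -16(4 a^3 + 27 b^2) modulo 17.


4 a^3 + 27 b^2 = 4*5^3 + 27*2^2 = 500 + 108 = 608
Delta = -16 * (608) = -9728
Delta mod 17 = 13

Delta = 13 (mod 17)


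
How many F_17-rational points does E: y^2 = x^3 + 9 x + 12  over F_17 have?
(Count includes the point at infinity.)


For each x in F_17, count y with y^2 = x^3 + 9 x + 12 mod 17:
  x = 2: RHS = 4, y in [2, 15]  -> 2 point(s)
  x = 3: RHS = 15, y in [7, 10]  -> 2 point(s)
  x = 8: RHS = 1, y in [1, 16]  -> 2 point(s)
  x = 14: RHS = 9, y in [3, 14]  -> 2 point(s)
  x = 16: RHS = 2, y in [6, 11]  -> 2 point(s)
Affine points: 10. Add the point at infinity: total = 11.

#E(F_17) = 11


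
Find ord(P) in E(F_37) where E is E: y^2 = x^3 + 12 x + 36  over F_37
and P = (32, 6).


Compute successive multiples of P until we hit O:
  1P = (32, 6)
  2P = (14, 32)
  3P = (31, 9)
  4P = (20, 32)
  5P = (1, 7)
  6P = (3, 5)
  7P = (13, 24)
  8P = (30, 33)
  ... (continuing to 23P)
  23P = O

ord(P) = 23


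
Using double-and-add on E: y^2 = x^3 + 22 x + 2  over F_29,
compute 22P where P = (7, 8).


k = 22 = 10110_2 (binary, LSB first: 01101)
Double-and-add from P = (7, 8):
  bit 0 = 0: acc unchanged = O
  bit 1 = 1: acc = O + (10, 2) = (10, 2)
  bit 2 = 1: acc = (10, 2) + (15, 16) = (13, 7)
  bit 3 = 0: acc unchanged = (13, 7)
  bit 4 = 1: acc = (13, 7) + (18, 13) = (18, 16)

22P = (18, 16)


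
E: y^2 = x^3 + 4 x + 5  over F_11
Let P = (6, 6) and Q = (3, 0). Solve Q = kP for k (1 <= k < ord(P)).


Enumerate multiples of P until we hit Q = (3, 0):
  1P = (6, 6)
  2P = (3, 0)
Match found at i = 2.

k = 2


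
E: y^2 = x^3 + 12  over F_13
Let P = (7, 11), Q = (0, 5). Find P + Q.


P != Q, so use the chord formula.
s = (y2 - y1) / (x2 - x1) = (7) / (6) mod 13 = 12
x3 = s^2 - x1 - x2 mod 13 = 12^2 - 7 - 0 = 7
y3 = s (x1 - x3) - y1 mod 13 = 12 * (7 - 7) - 11 = 2

P + Q = (7, 2)


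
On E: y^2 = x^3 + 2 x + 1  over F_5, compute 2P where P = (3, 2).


Doubling: s = (3 x1^2 + a) / (2 y1)
s = (3*3^2 + 2) / (2*2) mod 5 = 1
x3 = s^2 - 2 x1 mod 5 = 1^2 - 2*3 = 0
y3 = s (x1 - x3) - y1 mod 5 = 1 * (3 - 0) - 2 = 1

2P = (0, 1)


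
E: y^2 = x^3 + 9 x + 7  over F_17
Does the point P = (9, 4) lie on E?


Check whether y^2 = x^3 + 9 x + 7 (mod 17) for (x, y) = (9, 4).
LHS: y^2 = 4^2 mod 17 = 16
RHS: x^3 + 9 x + 7 = 9^3 + 9*9 + 7 mod 17 = 1
LHS != RHS

No, not on the curve


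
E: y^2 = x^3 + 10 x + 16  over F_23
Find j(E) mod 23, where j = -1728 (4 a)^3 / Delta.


Delta = -16(4 a^3 + 27 b^2) mod 23 = 1
-1728 * (4 a)^3 = -1728 * (4*10)^3 mod 23 = 4
j = 4 * 1^(-1) mod 23 = 4

j = 4 (mod 23)


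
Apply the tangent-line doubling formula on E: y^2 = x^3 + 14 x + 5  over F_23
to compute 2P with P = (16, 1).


Doubling: s = (3 x1^2 + a) / (2 y1)
s = (3*16^2 + 14) / (2*1) mod 23 = 0
x3 = s^2 - 2 x1 mod 23 = 0^2 - 2*16 = 14
y3 = s (x1 - x3) - y1 mod 23 = 0 * (16 - 14) - 1 = 22

2P = (14, 22)


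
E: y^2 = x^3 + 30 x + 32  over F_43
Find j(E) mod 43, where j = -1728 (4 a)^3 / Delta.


Delta = -16(4 a^3 + 27 b^2) mod 43 = 14
-1728 * (4 a)^3 = -1728 * (4*30)^3 mod 43 = 27
j = 27 * 14^(-1) mod 43 = 5

j = 5 (mod 43)


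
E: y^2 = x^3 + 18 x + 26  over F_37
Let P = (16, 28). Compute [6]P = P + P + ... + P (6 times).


k = 6 = 110_2 (binary, LSB first: 011)
Double-and-add from P = (16, 28):
  bit 0 = 0: acc unchanged = O
  bit 1 = 1: acc = O + (33, 36) = (33, 36)
  bit 2 = 1: acc = (33, 36) + (24, 0) = (33, 1)

6P = (33, 1)


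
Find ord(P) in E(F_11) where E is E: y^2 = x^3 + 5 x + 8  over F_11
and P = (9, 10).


Compute successive multiples of P until we hit O:
  1P = (9, 10)
  2P = (2, 2)
  3P = (4, 2)
  4P = (1, 5)
  5P = (5, 9)
  6P = (6, 10)
  7P = (7, 1)
  8P = (7, 10)
  ... (continuing to 15P)
  15P = O

ord(P) = 15


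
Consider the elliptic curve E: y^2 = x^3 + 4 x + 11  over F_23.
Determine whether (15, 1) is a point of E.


Check whether y^2 = x^3 + 4 x + 11 (mod 23) for (x, y) = (15, 1).
LHS: y^2 = 1^2 mod 23 = 1
RHS: x^3 + 4 x + 11 = 15^3 + 4*15 + 11 mod 23 = 19
LHS != RHS

No, not on the curve


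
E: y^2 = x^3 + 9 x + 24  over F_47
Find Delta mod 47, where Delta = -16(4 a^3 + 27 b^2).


4 a^3 + 27 b^2 = 4*9^3 + 27*24^2 = 2916 + 15552 = 18468
Delta = -16 * (18468) = -295488
Delta mod 47 = 1

Delta = 1 (mod 47)


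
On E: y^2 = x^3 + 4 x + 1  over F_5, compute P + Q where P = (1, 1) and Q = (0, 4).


P != Q, so use the chord formula.
s = (y2 - y1) / (x2 - x1) = (3) / (4) mod 5 = 2
x3 = s^2 - x1 - x2 mod 5 = 2^2 - 1 - 0 = 3
y3 = s (x1 - x3) - y1 mod 5 = 2 * (1 - 3) - 1 = 0

P + Q = (3, 0)


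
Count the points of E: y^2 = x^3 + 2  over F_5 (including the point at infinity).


For each x in F_5, count y with y^2 = x^3 + 0 x + 2 mod 5:
  x = 2: RHS = 0, y in [0]  -> 1 point(s)
  x = 3: RHS = 4, y in [2, 3]  -> 2 point(s)
  x = 4: RHS = 1, y in [1, 4]  -> 2 point(s)
Affine points: 5. Add the point at infinity: total = 6.

#E(F_5) = 6


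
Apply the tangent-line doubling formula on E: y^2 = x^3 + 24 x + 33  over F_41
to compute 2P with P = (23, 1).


Doubling: s = (3 x1^2 + a) / (2 y1)
s = (3*23^2 + 24) / (2*1) mod 41 = 6
x3 = s^2 - 2 x1 mod 41 = 6^2 - 2*23 = 31
y3 = s (x1 - x3) - y1 mod 41 = 6 * (23 - 31) - 1 = 33

2P = (31, 33)


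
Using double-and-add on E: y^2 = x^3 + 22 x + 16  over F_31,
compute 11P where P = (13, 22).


k = 11 = 1011_2 (binary, LSB first: 1101)
Double-and-add from P = (13, 22):
  bit 0 = 1: acc = O + (13, 22) = (13, 22)
  bit 1 = 1: acc = (13, 22) + (23, 17) = (3, 4)
  bit 2 = 0: acc unchanged = (3, 4)
  bit 3 = 1: acc = (3, 4) + (25, 28) = (17, 23)

11P = (17, 23)


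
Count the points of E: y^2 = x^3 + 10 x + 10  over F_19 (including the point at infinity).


For each x in F_19, count y with y^2 = x^3 + 10 x + 10 mod 19:
  x = 2: RHS = 0, y in [0]  -> 1 point(s)
  x = 4: RHS = 0, y in [0]  -> 1 point(s)
  x = 6: RHS = 1, y in [1, 18]  -> 2 point(s)
  x = 7: RHS = 5, y in [9, 10]  -> 2 point(s)
  x = 11: RHS = 7, y in [8, 11]  -> 2 point(s)
  x = 13: RHS = 0, y in [0]  -> 1 point(s)
  x = 14: RHS = 6, y in [5, 14]  -> 2 point(s)
  x = 15: RHS = 1, y in [1, 18]  -> 2 point(s)
  x = 17: RHS = 1, y in [1, 18]  -> 2 point(s)
Affine points: 15. Add the point at infinity: total = 16.

#E(F_19) = 16


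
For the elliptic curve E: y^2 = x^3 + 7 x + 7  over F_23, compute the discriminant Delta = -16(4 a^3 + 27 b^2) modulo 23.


4 a^3 + 27 b^2 = 4*7^3 + 27*7^2 = 1372 + 1323 = 2695
Delta = -16 * (2695) = -43120
Delta mod 23 = 5

Delta = 5 (mod 23)


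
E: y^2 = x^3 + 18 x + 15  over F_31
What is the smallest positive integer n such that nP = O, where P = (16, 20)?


Compute successive multiples of P until we hit O:
  1P = (16, 20)
  2P = (7, 22)
  3P = (18, 8)
  4P = (2, 20)
  5P = (13, 11)
  6P = (11, 26)
  7P = (29, 8)
  8P = (14, 2)
  ... (continuing to 29P)
  29P = O

ord(P) = 29


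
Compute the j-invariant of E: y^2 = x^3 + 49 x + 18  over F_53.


Delta = -16(4 a^3 + 27 b^2) mod 53 = 20
-1728 * (4 a)^3 = -1728 * (4*49)^3 mod 53 = 3
j = 3 * 20^(-1) mod 53 = 24

j = 24 (mod 53)


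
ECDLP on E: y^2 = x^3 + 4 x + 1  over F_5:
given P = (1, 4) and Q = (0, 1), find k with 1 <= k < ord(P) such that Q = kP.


Enumerate multiples of P until we hit Q = (0, 1):
  1P = (1, 4)
  2P = (4, 4)
  3P = (0, 1)
Match found at i = 3.

k = 3


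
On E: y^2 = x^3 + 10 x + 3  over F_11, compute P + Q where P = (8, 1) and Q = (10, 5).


P != Q, so use the chord formula.
s = (y2 - y1) / (x2 - x1) = (4) / (2) mod 11 = 2
x3 = s^2 - x1 - x2 mod 11 = 2^2 - 8 - 10 = 8
y3 = s (x1 - x3) - y1 mod 11 = 2 * (8 - 8) - 1 = 10

P + Q = (8, 10)


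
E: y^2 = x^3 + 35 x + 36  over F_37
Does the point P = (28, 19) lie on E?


Check whether y^2 = x^3 + 35 x + 36 (mod 37) for (x, y) = (28, 19).
LHS: y^2 = 19^2 mod 37 = 28
RHS: x^3 + 35 x + 36 = 28^3 + 35*28 + 36 mod 37 = 28
LHS = RHS

Yes, on the curve


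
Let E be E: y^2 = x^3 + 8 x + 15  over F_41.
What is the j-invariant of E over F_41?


Delta = -16(4 a^3 + 27 b^2) mod 41 = 2
-1728 * (4 a)^3 = -1728 * (4*8)^3 mod 41 = 28
j = 28 * 2^(-1) mod 41 = 14

j = 14 (mod 41)


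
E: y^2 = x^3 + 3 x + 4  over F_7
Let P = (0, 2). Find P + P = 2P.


Doubling: s = (3 x1^2 + a) / (2 y1)
s = (3*0^2 + 3) / (2*2) mod 7 = 6
x3 = s^2 - 2 x1 mod 7 = 6^2 - 2*0 = 1
y3 = s (x1 - x3) - y1 mod 7 = 6 * (0 - 1) - 2 = 6

2P = (1, 6)


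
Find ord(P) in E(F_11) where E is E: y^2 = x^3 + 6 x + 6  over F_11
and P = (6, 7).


Compute successive multiples of P until we hit O:
  1P = (6, 7)
  2P = (2, 2)
  3P = (8, 7)
  4P = (8, 4)
  5P = (2, 9)
  6P = (6, 4)
  7P = O

ord(P) = 7


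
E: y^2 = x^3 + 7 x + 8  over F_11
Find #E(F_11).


For each x in F_11, count y with y^2 = x^3 + 7 x + 8 mod 11:
  x = 1: RHS = 5, y in [4, 7]  -> 2 point(s)
  x = 3: RHS = 1, y in [1, 10]  -> 2 point(s)
  x = 4: RHS = 1, y in [1, 10]  -> 2 point(s)
  x = 5: RHS = 3, y in [5, 6]  -> 2 point(s)
  x = 7: RHS = 4, y in [2, 9]  -> 2 point(s)
  x = 8: RHS = 4, y in [2, 9]  -> 2 point(s)
  x = 10: RHS = 0, y in [0]  -> 1 point(s)
Affine points: 13. Add the point at infinity: total = 14.

#E(F_11) = 14


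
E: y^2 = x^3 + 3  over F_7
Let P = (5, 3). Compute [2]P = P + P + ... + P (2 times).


k = 2 = 10_2 (binary, LSB first: 01)
Double-and-add from P = (5, 3):
  bit 0 = 0: acc unchanged = O
  bit 1 = 1: acc = O + (1, 5) = (1, 5)

2P = (1, 5)


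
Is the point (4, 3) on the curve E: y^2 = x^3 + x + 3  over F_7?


Check whether y^2 = x^3 + 1 x + 3 (mod 7) for (x, y) = (4, 3).
LHS: y^2 = 3^2 mod 7 = 2
RHS: x^3 + 1 x + 3 = 4^3 + 1*4 + 3 mod 7 = 1
LHS != RHS

No, not on the curve


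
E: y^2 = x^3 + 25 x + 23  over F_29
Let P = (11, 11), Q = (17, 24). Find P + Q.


P != Q, so use the chord formula.
s = (y2 - y1) / (x2 - x1) = (13) / (6) mod 29 = 7
x3 = s^2 - x1 - x2 mod 29 = 7^2 - 11 - 17 = 21
y3 = s (x1 - x3) - y1 mod 29 = 7 * (11 - 21) - 11 = 6

P + Q = (21, 6)


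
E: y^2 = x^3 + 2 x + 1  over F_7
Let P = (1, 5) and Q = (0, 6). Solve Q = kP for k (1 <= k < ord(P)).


Enumerate multiples of P until we hit Q = (0, 6):
  1P = (1, 5)
  2P = (0, 6)
Match found at i = 2.

k = 2


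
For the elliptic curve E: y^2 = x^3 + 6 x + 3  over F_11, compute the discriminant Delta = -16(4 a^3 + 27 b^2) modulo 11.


4 a^3 + 27 b^2 = 4*6^3 + 27*3^2 = 864 + 243 = 1107
Delta = -16 * (1107) = -17712
Delta mod 11 = 9

Delta = 9 (mod 11)


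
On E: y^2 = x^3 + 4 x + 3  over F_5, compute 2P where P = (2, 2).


Doubling: s = (3 x1^2 + a) / (2 y1)
s = (3*2^2 + 4) / (2*2) mod 5 = 4
x3 = s^2 - 2 x1 mod 5 = 4^2 - 2*2 = 2
y3 = s (x1 - x3) - y1 mod 5 = 4 * (2 - 2) - 2 = 3

2P = (2, 3)


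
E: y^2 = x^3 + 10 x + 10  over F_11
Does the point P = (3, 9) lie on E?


Check whether y^2 = x^3 + 10 x + 10 (mod 11) for (x, y) = (3, 9).
LHS: y^2 = 9^2 mod 11 = 4
RHS: x^3 + 10 x + 10 = 3^3 + 10*3 + 10 mod 11 = 1
LHS != RHS

No, not on the curve


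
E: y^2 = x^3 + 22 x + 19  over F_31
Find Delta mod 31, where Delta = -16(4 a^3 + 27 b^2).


4 a^3 + 27 b^2 = 4*22^3 + 27*19^2 = 42592 + 9747 = 52339
Delta = -16 * (52339) = -837424
Delta mod 31 = 10

Delta = 10 (mod 31)


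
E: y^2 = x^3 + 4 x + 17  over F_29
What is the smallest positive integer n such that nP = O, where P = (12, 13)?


Compute successive multiples of P until we hit O:
  1P = (12, 13)
  2P = (18, 18)
  3P = (15, 28)
  4P = (27, 28)
  5P = (20, 8)
  6P = (6, 5)
  7P = (16, 1)
  8P = (10, 10)
  ... (continuing to 19P)
  19P = O

ord(P) = 19


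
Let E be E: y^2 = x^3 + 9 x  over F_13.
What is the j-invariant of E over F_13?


Delta = -16(4 a^3 + 27 b^2) mod 13 = 1
-1728 * (4 a)^3 = -1728 * (4*9)^3 mod 13 = 12
j = 12 * 1^(-1) mod 13 = 12

j = 12 (mod 13)


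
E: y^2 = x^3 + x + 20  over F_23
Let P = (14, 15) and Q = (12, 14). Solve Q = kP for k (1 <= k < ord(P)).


Enumerate multiples of P until we hit Q = (12, 14):
  1P = (14, 15)
  2P = (22, 15)
  3P = (10, 8)
  4P = (15, 12)
  5P = (3, 21)
  6P = (12, 9)
  7P = (6, 9)
  8P = (5, 9)
  9P = (7, 5)
  10P = (20, 6)
  11P = (20, 17)
  12P = (7, 18)
  13P = (5, 14)
  14P = (6, 14)
  15P = (12, 14)
Match found at i = 15.

k = 15


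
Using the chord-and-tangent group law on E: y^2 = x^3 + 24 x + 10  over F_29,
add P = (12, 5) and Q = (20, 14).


P != Q, so use the chord formula.
s = (y2 - y1) / (x2 - x1) = (9) / (8) mod 29 = 12
x3 = s^2 - x1 - x2 mod 29 = 12^2 - 12 - 20 = 25
y3 = s (x1 - x3) - y1 mod 29 = 12 * (12 - 25) - 5 = 13

P + Q = (25, 13)


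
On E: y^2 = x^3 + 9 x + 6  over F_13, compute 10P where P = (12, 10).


k = 10 = 1010_2 (binary, LSB first: 0101)
Double-and-add from P = (12, 10):
  bit 0 = 0: acc unchanged = O
  bit 1 = 1: acc = O + (6, 4) = (6, 4)
  bit 2 = 0: acc unchanged = (6, 4)
  bit 3 = 1: acc = (6, 4) + (10, 11) = (9, 7)

10P = (9, 7)


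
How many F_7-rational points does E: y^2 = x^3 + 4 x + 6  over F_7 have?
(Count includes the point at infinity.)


For each x in F_7, count y with y^2 = x^3 + 4 x + 6 mod 7:
  x = 1: RHS = 4, y in [2, 5]  -> 2 point(s)
  x = 2: RHS = 1, y in [1, 6]  -> 2 point(s)
  x = 4: RHS = 2, y in [3, 4]  -> 2 point(s)
  x = 5: RHS = 4, y in [2, 5]  -> 2 point(s)
  x = 6: RHS = 1, y in [1, 6]  -> 2 point(s)
Affine points: 10. Add the point at infinity: total = 11.

#E(F_7) = 11


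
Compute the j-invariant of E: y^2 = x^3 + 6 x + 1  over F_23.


Delta = -16(4 a^3 + 27 b^2) mod 23 = 4
-1728 * (4 a)^3 = -1728 * (4*6)^3 mod 23 = 20
j = 20 * 4^(-1) mod 23 = 5

j = 5 (mod 23)


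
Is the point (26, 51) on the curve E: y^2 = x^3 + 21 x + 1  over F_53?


Check whether y^2 = x^3 + 21 x + 1 (mod 53) for (x, y) = (26, 51).
LHS: y^2 = 51^2 mod 53 = 4
RHS: x^3 + 21 x + 1 = 26^3 + 21*26 + 1 mod 53 = 50
LHS != RHS

No, not on the curve


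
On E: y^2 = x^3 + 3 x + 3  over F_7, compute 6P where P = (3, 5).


k = 6 = 110_2 (binary, LSB first: 011)
Double-and-add from P = (3, 5):
  bit 0 = 0: acc unchanged = O
  bit 1 = 1: acc = O + (3, 2) = (3, 2)
  bit 2 = 1: acc = (3, 2) + (3, 5) = O

6P = O


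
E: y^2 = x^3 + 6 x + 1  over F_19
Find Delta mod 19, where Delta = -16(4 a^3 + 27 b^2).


4 a^3 + 27 b^2 = 4*6^3 + 27*1^2 = 864 + 27 = 891
Delta = -16 * (891) = -14256
Delta mod 19 = 13

Delta = 13 (mod 19)


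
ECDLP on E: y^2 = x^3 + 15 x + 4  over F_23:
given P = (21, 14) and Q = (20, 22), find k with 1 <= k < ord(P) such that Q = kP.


Enumerate multiples of P until we hit Q = (20, 22):
  1P = (21, 14)
  2P = (12, 7)
  3P = (19, 8)
  4P = (15, 4)
  5P = (0, 21)
  6P = (20, 1)
  7P = (13, 21)
  8P = (16, 19)
  9P = (10, 21)
  10P = (4, 17)
  11P = (4, 6)
  12P = (10, 2)
  13P = (16, 4)
  14P = (13, 2)
  15P = (20, 22)
Match found at i = 15.

k = 15


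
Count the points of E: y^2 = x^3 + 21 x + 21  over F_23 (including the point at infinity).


For each x in F_23, count y with y^2 = x^3 + 21 x + 21 mod 23:
  x = 2: RHS = 2, y in [5, 18]  -> 2 point(s)
  x = 4: RHS = 8, y in [10, 13]  -> 2 point(s)
  x = 6: RHS = 18, y in [8, 15]  -> 2 point(s)
  x = 10: RHS = 12, y in [9, 14]  -> 2 point(s)
  x = 12: RHS = 0, y in [0]  -> 1 point(s)
  x = 14: RHS = 0, y in [0]  -> 1 point(s)
  x = 15: RHS = 8, y in [10, 13]  -> 2 point(s)
  x = 17: RHS = 1, y in [1, 22]  -> 2 point(s)
  x = 20: RHS = 0, y in [0]  -> 1 point(s)
Affine points: 15. Add the point at infinity: total = 16.

#E(F_23) = 16


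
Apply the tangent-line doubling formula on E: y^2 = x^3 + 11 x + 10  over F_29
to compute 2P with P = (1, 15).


Doubling: s = (3 x1^2 + a) / (2 y1)
s = (3*1^2 + 11) / (2*15) mod 29 = 14
x3 = s^2 - 2 x1 mod 29 = 14^2 - 2*1 = 20
y3 = s (x1 - x3) - y1 mod 29 = 14 * (1 - 20) - 15 = 9

2P = (20, 9)


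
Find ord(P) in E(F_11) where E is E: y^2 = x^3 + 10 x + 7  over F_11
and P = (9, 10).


Compute successive multiples of P until we hit O:
  1P = (9, 10)
  2P = (4, 1)
  3P = (3, 3)
  4P = (8, 4)
  5P = (8, 7)
  6P = (3, 8)
  7P = (4, 10)
  8P = (9, 1)
  ... (continuing to 9P)
  9P = O

ord(P) = 9


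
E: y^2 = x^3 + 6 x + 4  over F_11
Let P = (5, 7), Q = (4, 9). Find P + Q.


P != Q, so use the chord formula.
s = (y2 - y1) / (x2 - x1) = (2) / (10) mod 11 = 9
x3 = s^2 - x1 - x2 mod 11 = 9^2 - 5 - 4 = 6
y3 = s (x1 - x3) - y1 mod 11 = 9 * (5 - 6) - 7 = 6

P + Q = (6, 6)


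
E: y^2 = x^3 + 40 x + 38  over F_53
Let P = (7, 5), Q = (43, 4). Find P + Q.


P != Q, so use the chord formula.
s = (y2 - y1) / (x2 - x1) = (52) / (36) mod 53 = 25
x3 = s^2 - x1 - x2 mod 53 = 25^2 - 7 - 43 = 45
y3 = s (x1 - x3) - y1 mod 53 = 25 * (7 - 45) - 5 = 52

P + Q = (45, 52)


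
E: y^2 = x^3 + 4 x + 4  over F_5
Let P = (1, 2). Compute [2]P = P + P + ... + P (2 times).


k = 2 = 10_2 (binary, LSB first: 01)
Double-and-add from P = (1, 2):
  bit 0 = 0: acc unchanged = O
  bit 1 = 1: acc = O + (2, 0) = (2, 0)

2P = (2, 0)


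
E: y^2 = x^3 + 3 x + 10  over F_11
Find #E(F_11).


For each x in F_11, count y with y^2 = x^3 + 3 x + 10 mod 11:
  x = 1: RHS = 3, y in [5, 6]  -> 2 point(s)
  x = 4: RHS = 9, y in [3, 8]  -> 2 point(s)
  x = 7: RHS = 0, y in [0]  -> 1 point(s)
Affine points: 5. Add the point at infinity: total = 6.

#E(F_11) = 6


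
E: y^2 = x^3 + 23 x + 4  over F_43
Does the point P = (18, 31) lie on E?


Check whether y^2 = x^3 + 23 x + 4 (mod 43) for (x, y) = (18, 31).
LHS: y^2 = 31^2 mod 43 = 15
RHS: x^3 + 23 x + 4 = 18^3 + 23*18 + 4 mod 43 = 15
LHS = RHS

Yes, on the curve


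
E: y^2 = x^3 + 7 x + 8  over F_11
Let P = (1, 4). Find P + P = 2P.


Doubling: s = (3 x1^2 + a) / (2 y1)
s = (3*1^2 + 7) / (2*4) mod 11 = 4
x3 = s^2 - 2 x1 mod 11 = 4^2 - 2*1 = 3
y3 = s (x1 - x3) - y1 mod 11 = 4 * (1 - 3) - 4 = 10

2P = (3, 10)


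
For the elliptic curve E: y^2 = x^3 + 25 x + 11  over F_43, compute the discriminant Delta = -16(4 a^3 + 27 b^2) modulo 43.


4 a^3 + 27 b^2 = 4*25^3 + 27*11^2 = 62500 + 3267 = 65767
Delta = -16 * (65767) = -1052272
Delta mod 43 = 24

Delta = 24 (mod 43)


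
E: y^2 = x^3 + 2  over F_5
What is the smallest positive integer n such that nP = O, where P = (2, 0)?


Compute successive multiples of P until we hit O:
  1P = (2, 0)
  2P = O

ord(P) = 2


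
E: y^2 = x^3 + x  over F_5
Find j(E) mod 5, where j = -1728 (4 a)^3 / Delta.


Delta = -16(4 a^3 + 27 b^2) mod 5 = 1
-1728 * (4 a)^3 = -1728 * (4*1)^3 mod 5 = 3
j = 3 * 1^(-1) mod 5 = 3

j = 3 (mod 5)


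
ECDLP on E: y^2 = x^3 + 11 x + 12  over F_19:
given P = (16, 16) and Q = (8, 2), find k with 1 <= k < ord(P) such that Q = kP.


Enumerate multiples of P until we hit Q = (8, 2):
  1P = (16, 16)
  2P = (6, 3)
  3P = (8, 2)
Match found at i = 3.

k = 3


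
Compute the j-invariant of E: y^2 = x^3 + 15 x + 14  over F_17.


Delta = -16(4 a^3 + 27 b^2) mod 17 = 7
-1728 * (4 a)^3 = -1728 * (4*15)^3 mod 17 = 5
j = 5 * 7^(-1) mod 17 = 8

j = 8 (mod 17)


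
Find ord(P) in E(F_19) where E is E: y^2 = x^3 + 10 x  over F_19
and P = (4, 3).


Compute successive multiples of P until we hit O:
  1P = (4, 3)
  2P = (1, 7)
  3P = (1, 12)
  4P = (4, 16)
  5P = O

ord(P) = 5


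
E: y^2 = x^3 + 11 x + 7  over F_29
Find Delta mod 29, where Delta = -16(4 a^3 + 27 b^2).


4 a^3 + 27 b^2 = 4*11^3 + 27*7^2 = 5324 + 1323 = 6647
Delta = -16 * (6647) = -106352
Delta mod 29 = 20

Delta = 20 (mod 29)


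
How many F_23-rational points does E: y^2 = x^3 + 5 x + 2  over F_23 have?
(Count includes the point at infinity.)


For each x in F_23, count y with y^2 = x^3 + 5 x + 2 mod 23:
  x = 0: RHS = 2, y in [5, 18]  -> 2 point(s)
  x = 1: RHS = 8, y in [10, 13]  -> 2 point(s)
  x = 6: RHS = 18, y in [8, 15]  -> 2 point(s)
  x = 7: RHS = 12, y in [9, 14]  -> 2 point(s)
  x = 8: RHS = 2, y in [5, 18]  -> 2 point(s)
  x = 11: RHS = 8, y in [10, 13]  -> 2 point(s)
  x = 15: RHS = 2, y in [5, 18]  -> 2 point(s)
  x = 17: RHS = 9, y in [3, 20]  -> 2 point(s)
  x = 18: RHS = 13, y in [6, 17]  -> 2 point(s)
  x = 20: RHS = 6, y in [11, 12]  -> 2 point(s)
Affine points: 20. Add the point at infinity: total = 21.

#E(F_23) = 21


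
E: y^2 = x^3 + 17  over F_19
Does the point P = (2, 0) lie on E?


Check whether y^2 = x^3 + 0 x + 17 (mod 19) for (x, y) = (2, 0).
LHS: y^2 = 0^2 mod 19 = 0
RHS: x^3 + 0 x + 17 = 2^3 + 0*2 + 17 mod 19 = 6
LHS != RHS

No, not on the curve


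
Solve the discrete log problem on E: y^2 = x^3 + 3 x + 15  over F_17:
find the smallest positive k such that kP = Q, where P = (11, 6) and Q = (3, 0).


Enumerate multiples of P until we hit Q = (3, 0):
  1P = (11, 6)
  2P = (3, 0)
Match found at i = 2.

k = 2


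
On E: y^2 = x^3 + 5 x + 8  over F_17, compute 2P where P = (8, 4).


Doubling: s = (3 x1^2 + a) / (2 y1)
s = (3*8^2 + 5) / (2*4) mod 17 = 14
x3 = s^2 - 2 x1 mod 17 = 14^2 - 2*8 = 10
y3 = s (x1 - x3) - y1 mod 17 = 14 * (8 - 10) - 4 = 2

2P = (10, 2)


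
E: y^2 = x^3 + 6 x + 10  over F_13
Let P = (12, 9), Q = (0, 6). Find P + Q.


P != Q, so use the chord formula.
s = (y2 - y1) / (x2 - x1) = (10) / (1) mod 13 = 10
x3 = s^2 - x1 - x2 mod 13 = 10^2 - 12 - 0 = 10
y3 = s (x1 - x3) - y1 mod 13 = 10 * (12 - 10) - 9 = 11

P + Q = (10, 11)


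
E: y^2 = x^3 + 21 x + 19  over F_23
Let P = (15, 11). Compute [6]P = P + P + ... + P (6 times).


k = 6 = 110_2 (binary, LSB first: 011)
Double-and-add from P = (15, 11):
  bit 0 = 0: acc unchanged = O
  bit 1 = 1: acc = O + (6, 4) = (6, 4)
  bit 2 = 1: acc = (6, 4) + (4, 11) = (8, 3)

6P = (8, 3)


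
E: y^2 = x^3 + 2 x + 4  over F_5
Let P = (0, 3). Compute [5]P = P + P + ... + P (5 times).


k = 5 = 101_2 (binary, LSB first: 101)
Double-and-add from P = (0, 3):
  bit 0 = 1: acc = O + (0, 3) = (0, 3)
  bit 1 = 0: acc unchanged = (0, 3)
  bit 2 = 1: acc = (0, 3) + (2, 1) = (4, 1)

5P = (4, 1)


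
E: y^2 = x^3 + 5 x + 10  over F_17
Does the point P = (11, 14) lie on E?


Check whether y^2 = x^3 + 5 x + 10 (mod 17) for (x, y) = (11, 14).
LHS: y^2 = 14^2 mod 17 = 9
RHS: x^3 + 5 x + 10 = 11^3 + 5*11 + 10 mod 17 = 2
LHS != RHS

No, not on the curve


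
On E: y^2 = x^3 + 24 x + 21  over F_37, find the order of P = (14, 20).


Compute successive multiples of P until we hit O:
  1P = (14, 20)
  2P = (0, 24)
  3P = (11, 32)
  4P = (28, 36)
  5P = (25, 15)
  6P = (19, 26)
  7P = (1, 3)
  8P = (34, 25)
  ... (continuing to 43P)
  43P = O

ord(P) = 43


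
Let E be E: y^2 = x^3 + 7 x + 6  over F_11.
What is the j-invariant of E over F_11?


Delta = -16(4 a^3 + 27 b^2) mod 11 = 6
-1728 * (4 a)^3 = -1728 * (4*7)^3 mod 11 = 4
j = 4 * 6^(-1) mod 11 = 8

j = 8 (mod 11)


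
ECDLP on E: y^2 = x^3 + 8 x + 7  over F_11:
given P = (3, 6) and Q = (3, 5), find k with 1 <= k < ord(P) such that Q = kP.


Enumerate multiples of P until we hit Q = (3, 5):
  1P = (3, 6)
  2P = (9, 4)
  3P = (4, 9)
  4P = (2, 8)
  5P = (10, 8)
  6P = (1, 4)
  7P = (8, 0)
  8P = (1, 7)
  9P = (10, 3)
  10P = (2, 3)
  11P = (4, 2)
  12P = (9, 7)
  13P = (3, 5)
Match found at i = 13.

k = 13


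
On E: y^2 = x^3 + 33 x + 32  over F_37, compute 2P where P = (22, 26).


Doubling: s = (3 x1^2 + a) / (2 y1)
s = (3*22^2 + 33) / (2*26) mod 37 = 25
x3 = s^2 - 2 x1 mod 37 = 25^2 - 2*22 = 26
y3 = s (x1 - x3) - y1 mod 37 = 25 * (22 - 26) - 26 = 22

2P = (26, 22)


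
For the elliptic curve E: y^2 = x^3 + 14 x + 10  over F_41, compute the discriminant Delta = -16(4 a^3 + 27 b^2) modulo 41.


4 a^3 + 27 b^2 = 4*14^3 + 27*10^2 = 10976 + 2700 = 13676
Delta = -16 * (13676) = -218816
Delta mod 41 = 1

Delta = 1 (mod 41)


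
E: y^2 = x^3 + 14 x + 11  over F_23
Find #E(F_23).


For each x in F_23, count y with y^2 = x^3 + 14 x + 11 mod 23:
  x = 1: RHS = 3, y in [7, 16]  -> 2 point(s)
  x = 2: RHS = 1, y in [1, 22]  -> 2 point(s)
  x = 4: RHS = 16, y in [4, 19]  -> 2 point(s)
  x = 6: RHS = 12, y in [9, 14]  -> 2 point(s)
  x = 10: RHS = 1, y in [1, 22]  -> 2 point(s)
  x = 11: RHS = 1, y in [1, 22]  -> 2 point(s)
  x = 15: RHS = 8, y in [10, 13]  -> 2 point(s)
  x = 18: RHS = 0, y in [0]  -> 1 point(s)
  x = 19: RHS = 6, y in [11, 12]  -> 2 point(s)
Affine points: 17. Add the point at infinity: total = 18.

#E(F_23) = 18


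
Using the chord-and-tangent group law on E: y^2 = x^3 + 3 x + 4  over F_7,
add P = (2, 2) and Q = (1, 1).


P != Q, so use the chord formula.
s = (y2 - y1) / (x2 - x1) = (6) / (6) mod 7 = 1
x3 = s^2 - x1 - x2 mod 7 = 1^2 - 2 - 1 = 5
y3 = s (x1 - x3) - y1 mod 7 = 1 * (2 - 5) - 2 = 2

P + Q = (5, 2)


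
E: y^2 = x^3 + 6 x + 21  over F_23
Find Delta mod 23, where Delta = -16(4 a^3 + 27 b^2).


4 a^3 + 27 b^2 = 4*6^3 + 27*21^2 = 864 + 11907 = 12771
Delta = -16 * (12771) = -204336
Delta mod 23 = 19

Delta = 19 (mod 23)


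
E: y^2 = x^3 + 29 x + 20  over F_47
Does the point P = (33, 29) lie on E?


Check whether y^2 = x^3 + 29 x + 20 (mod 47) for (x, y) = (33, 29).
LHS: y^2 = 29^2 mod 47 = 42
RHS: x^3 + 29 x + 20 = 33^3 + 29*33 + 20 mod 47 = 19
LHS != RHS

No, not on the curve


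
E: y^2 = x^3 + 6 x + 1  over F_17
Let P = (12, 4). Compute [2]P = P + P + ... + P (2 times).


k = 2 = 10_2 (binary, LSB first: 01)
Double-and-add from P = (12, 4):
  bit 0 = 0: acc unchanged = O
  bit 1 = 1: acc = O + (6, 10) = (6, 10)

2P = (6, 10)


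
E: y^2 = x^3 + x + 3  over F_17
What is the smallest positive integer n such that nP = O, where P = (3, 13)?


Compute successive multiples of P until we hit O:
  1P = (3, 13)
  2P = (2, 9)
  3P = (11, 6)
  4P = (12, 14)
  5P = (6, 15)
  6P = (16, 1)
  7P = (7, 9)
  8P = (8, 9)
  ... (continuing to 17P)
  17P = O

ord(P) = 17


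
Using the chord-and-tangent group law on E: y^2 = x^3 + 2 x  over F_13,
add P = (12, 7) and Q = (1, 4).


P != Q, so use the chord formula.
s = (y2 - y1) / (x2 - x1) = (10) / (2) mod 13 = 5
x3 = s^2 - x1 - x2 mod 13 = 5^2 - 12 - 1 = 12
y3 = s (x1 - x3) - y1 mod 13 = 5 * (12 - 12) - 7 = 6

P + Q = (12, 6)


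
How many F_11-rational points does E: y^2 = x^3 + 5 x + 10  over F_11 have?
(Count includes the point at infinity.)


For each x in F_11, count y with y^2 = x^3 + 5 x + 10 mod 11:
  x = 1: RHS = 5, y in [4, 7]  -> 2 point(s)
  x = 6: RHS = 3, y in [5, 6]  -> 2 point(s)
  x = 7: RHS = 3, y in [5, 6]  -> 2 point(s)
  x = 8: RHS = 1, y in [1, 10]  -> 2 point(s)
  x = 9: RHS = 3, y in [5, 6]  -> 2 point(s)
  x = 10: RHS = 4, y in [2, 9]  -> 2 point(s)
Affine points: 12. Add the point at infinity: total = 13.

#E(F_11) = 13


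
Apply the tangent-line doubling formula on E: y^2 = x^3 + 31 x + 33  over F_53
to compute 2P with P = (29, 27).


Doubling: s = (3 x1^2 + a) / (2 y1)
s = (3*29^2 + 31) / (2*27) mod 53 = 10
x3 = s^2 - 2 x1 mod 53 = 10^2 - 2*29 = 42
y3 = s (x1 - x3) - y1 mod 53 = 10 * (29 - 42) - 27 = 2

2P = (42, 2)


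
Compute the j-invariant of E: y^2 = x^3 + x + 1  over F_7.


Delta = -16(4 a^3 + 27 b^2) mod 7 = 1
-1728 * (4 a)^3 = -1728 * (4*1)^3 mod 7 = 1
j = 1 * 1^(-1) mod 7 = 1

j = 1 (mod 7)


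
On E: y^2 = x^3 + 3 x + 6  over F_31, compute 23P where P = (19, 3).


k = 23 = 10111_2 (binary, LSB first: 11101)
Double-and-add from P = (19, 3):
  bit 0 = 1: acc = O + (19, 3) = (19, 3)
  bit 1 = 1: acc = (19, 3) + (18, 23) = (22, 26)
  bit 2 = 1: acc = (22, 26) + (4, 19) = (24, 18)
  bit 3 = 0: acc unchanged = (24, 18)
  bit 4 = 1: acc = (24, 18) + (14, 23) = (1, 17)

23P = (1, 17)


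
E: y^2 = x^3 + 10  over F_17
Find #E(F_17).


For each x in F_17, count y with y^2 = x^3 + 0 x + 10 mod 17:
  x = 2: RHS = 1, y in [1, 16]  -> 2 point(s)
  x = 5: RHS = 16, y in [4, 13]  -> 2 point(s)
  x = 7: RHS = 13, y in [8, 9]  -> 2 point(s)
  x = 9: RHS = 8, y in [5, 12]  -> 2 point(s)
  x = 11: RHS = 15, y in [7, 10]  -> 2 point(s)
  x = 12: RHS = 4, y in [2, 15]  -> 2 point(s)
  x = 14: RHS = 0, y in [0]  -> 1 point(s)
  x = 15: RHS = 2, y in [6, 11]  -> 2 point(s)
  x = 16: RHS = 9, y in [3, 14]  -> 2 point(s)
Affine points: 17. Add the point at infinity: total = 18.

#E(F_17) = 18


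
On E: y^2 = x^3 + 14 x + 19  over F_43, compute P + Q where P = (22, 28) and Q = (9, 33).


P != Q, so use the chord formula.
s = (y2 - y1) / (x2 - x1) = (5) / (30) mod 43 = 36
x3 = s^2 - x1 - x2 mod 43 = 36^2 - 22 - 9 = 18
y3 = s (x1 - x3) - y1 mod 43 = 36 * (22 - 18) - 28 = 30

P + Q = (18, 30)


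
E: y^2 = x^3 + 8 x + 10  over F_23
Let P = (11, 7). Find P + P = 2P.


Doubling: s = (3 x1^2 + a) / (2 y1)
s = (3*11^2 + 8) / (2*7) mod 23 = 15
x3 = s^2 - 2 x1 mod 23 = 15^2 - 2*11 = 19
y3 = s (x1 - x3) - y1 mod 23 = 15 * (11 - 19) - 7 = 11

2P = (19, 11)


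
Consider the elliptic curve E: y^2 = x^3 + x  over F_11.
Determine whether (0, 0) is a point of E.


Check whether y^2 = x^3 + 1 x + 0 (mod 11) for (x, y) = (0, 0).
LHS: y^2 = 0^2 mod 11 = 0
RHS: x^3 + 1 x + 0 = 0^3 + 1*0 + 0 mod 11 = 0
LHS = RHS

Yes, on the curve


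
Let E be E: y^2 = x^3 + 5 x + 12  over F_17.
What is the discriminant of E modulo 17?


4 a^3 + 27 b^2 = 4*5^3 + 27*12^2 = 500 + 3888 = 4388
Delta = -16 * (4388) = -70208
Delta mod 17 = 2

Delta = 2 (mod 17)


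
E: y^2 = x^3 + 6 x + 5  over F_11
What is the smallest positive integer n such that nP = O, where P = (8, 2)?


Compute successive multiples of P until we hit O:
  1P = (8, 2)
  2P = (6, 9)
  3P = (1, 1)
  4P = (0, 7)
  5P = (7, 7)
  6P = (10, 8)
  7P = (2, 5)
  8P = (4, 7)
  ... (continuing to 17P)
  17P = O

ord(P) = 17


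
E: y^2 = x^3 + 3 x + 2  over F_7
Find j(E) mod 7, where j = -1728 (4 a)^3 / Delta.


Delta = -16(4 a^3 + 27 b^2) mod 7 = 2
-1728 * (4 a)^3 = -1728 * (4*3)^3 mod 7 = 6
j = 6 * 2^(-1) mod 7 = 3

j = 3 (mod 7)


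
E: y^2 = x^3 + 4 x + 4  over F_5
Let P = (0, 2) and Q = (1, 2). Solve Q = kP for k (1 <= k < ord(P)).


Enumerate multiples of P until we hit Q = (1, 2):
  1P = (0, 2)
  2P = (1, 2)
Match found at i = 2.

k = 2


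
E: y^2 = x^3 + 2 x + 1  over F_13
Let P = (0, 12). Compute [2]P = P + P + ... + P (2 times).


k = 2 = 10_2 (binary, LSB first: 01)
Double-and-add from P = (0, 12):
  bit 0 = 0: acc unchanged = O
  bit 1 = 1: acc = O + (1, 2) = (1, 2)

2P = (1, 2)


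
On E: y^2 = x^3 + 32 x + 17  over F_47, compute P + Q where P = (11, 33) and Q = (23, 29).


P != Q, so use the chord formula.
s = (y2 - y1) / (x2 - x1) = (43) / (12) mod 47 = 31
x3 = s^2 - x1 - x2 mod 47 = 31^2 - 11 - 23 = 34
y3 = s (x1 - x3) - y1 mod 47 = 31 * (11 - 34) - 33 = 6

P + Q = (34, 6)


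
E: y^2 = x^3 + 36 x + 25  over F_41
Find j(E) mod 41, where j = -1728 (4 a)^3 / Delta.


Delta = -16(4 a^3 + 27 b^2) mod 41 = 31
-1728 * (4 a)^3 = -1728 * (4*36)^3 mod 41 = 30
j = 30 * 31^(-1) mod 41 = 38

j = 38 (mod 41)


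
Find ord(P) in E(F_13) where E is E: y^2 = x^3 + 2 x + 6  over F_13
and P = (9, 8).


Compute successive multiples of P until we hit O:
  1P = (9, 8)
  2P = (7, 8)
  3P = (10, 5)
  4P = (3, 0)
  5P = (10, 8)
  6P = (7, 5)
  7P = (9, 5)
  8P = O

ord(P) = 8


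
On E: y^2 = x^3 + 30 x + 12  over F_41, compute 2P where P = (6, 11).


Doubling: s = (3 x1^2 + a) / (2 y1)
s = (3*6^2 + 30) / (2*11) mod 41 = 10
x3 = s^2 - 2 x1 mod 41 = 10^2 - 2*6 = 6
y3 = s (x1 - x3) - y1 mod 41 = 10 * (6 - 6) - 11 = 30

2P = (6, 30)


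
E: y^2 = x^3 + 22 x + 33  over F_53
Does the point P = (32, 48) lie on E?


Check whether y^2 = x^3 + 22 x + 33 (mod 53) for (x, y) = (32, 48).
LHS: y^2 = 48^2 mod 53 = 25
RHS: x^3 + 22 x + 33 = 32^3 + 22*32 + 33 mod 53 = 9
LHS != RHS

No, not on the curve


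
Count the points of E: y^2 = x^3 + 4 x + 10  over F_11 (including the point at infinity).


For each x in F_11, count y with y^2 = x^3 + 4 x + 10 mod 11:
  x = 1: RHS = 4, y in [2, 9]  -> 2 point(s)
  x = 2: RHS = 4, y in [2, 9]  -> 2 point(s)
  x = 3: RHS = 5, y in [4, 7]  -> 2 point(s)
  x = 5: RHS = 1, y in [1, 10]  -> 2 point(s)
  x = 8: RHS = 4, y in [2, 9]  -> 2 point(s)
  x = 9: RHS = 5, y in [4, 7]  -> 2 point(s)
  x = 10: RHS = 5, y in [4, 7]  -> 2 point(s)
Affine points: 14. Add the point at infinity: total = 15.

#E(F_11) = 15


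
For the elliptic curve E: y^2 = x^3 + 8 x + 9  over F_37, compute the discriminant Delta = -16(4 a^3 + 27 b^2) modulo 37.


4 a^3 + 27 b^2 = 4*8^3 + 27*9^2 = 2048 + 2187 = 4235
Delta = -16 * (4235) = -67760
Delta mod 37 = 24

Delta = 24 (mod 37)


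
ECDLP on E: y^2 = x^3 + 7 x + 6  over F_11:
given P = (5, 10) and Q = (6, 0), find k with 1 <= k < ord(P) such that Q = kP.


Enumerate multiples of P until we hit Q = (6, 0):
  1P = (5, 10)
  2P = (10, 8)
  3P = (1, 6)
  4P = (6, 0)
Match found at i = 4.

k = 4


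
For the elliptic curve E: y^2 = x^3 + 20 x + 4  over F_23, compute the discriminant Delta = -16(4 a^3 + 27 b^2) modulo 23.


4 a^3 + 27 b^2 = 4*20^3 + 27*4^2 = 32000 + 432 = 32432
Delta = -16 * (32432) = -518912
Delta mod 23 = 14

Delta = 14 (mod 23)


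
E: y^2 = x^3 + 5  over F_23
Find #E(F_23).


For each x in F_23, count y with y^2 = x^3 + 0 x + 5 mod 23:
  x = 1: RHS = 6, y in [11, 12]  -> 2 point(s)
  x = 2: RHS = 13, y in [6, 17]  -> 2 point(s)
  x = 3: RHS = 9, y in [3, 20]  -> 2 point(s)
  x = 4: RHS = 0, y in [0]  -> 1 point(s)
  x = 7: RHS = 3, y in [7, 16]  -> 2 point(s)
  x = 10: RHS = 16, y in [4, 19]  -> 2 point(s)
  x = 11: RHS = 2, y in [5, 18]  -> 2 point(s)
  x = 12: RHS = 8, y in [10, 13]  -> 2 point(s)
  x = 14: RHS = 12, y in [9, 14]  -> 2 point(s)
  x = 18: RHS = 18, y in [8, 15]  -> 2 point(s)
  x = 20: RHS = 1, y in [1, 22]  -> 2 point(s)
  x = 22: RHS = 4, y in [2, 21]  -> 2 point(s)
Affine points: 23. Add the point at infinity: total = 24.

#E(F_23) = 24


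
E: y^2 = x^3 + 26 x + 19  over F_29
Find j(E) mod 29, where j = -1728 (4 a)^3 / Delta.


Delta = -16(4 a^3 + 27 b^2) mod 29 = 27
-1728 * (4 a)^3 = -1728 * (4*26)^3 mod 29 = 28
j = 28 * 27^(-1) mod 29 = 15

j = 15 (mod 29)


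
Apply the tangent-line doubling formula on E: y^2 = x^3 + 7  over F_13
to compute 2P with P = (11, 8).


Doubling: s = (3 x1^2 + a) / (2 y1)
s = (3*11^2 + 0) / (2*8) mod 13 = 4
x3 = s^2 - 2 x1 mod 13 = 4^2 - 2*11 = 7
y3 = s (x1 - x3) - y1 mod 13 = 4 * (11 - 7) - 8 = 8

2P = (7, 8)


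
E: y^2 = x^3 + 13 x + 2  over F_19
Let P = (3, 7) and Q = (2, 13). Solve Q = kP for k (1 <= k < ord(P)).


Enumerate multiples of P until we hit Q = (2, 13):
  1P = (3, 7)
  2P = (1, 15)
  3P = (12, 10)
  4P = (2, 6)
  5P = (15, 0)
  6P = (2, 13)
Match found at i = 6.

k = 6


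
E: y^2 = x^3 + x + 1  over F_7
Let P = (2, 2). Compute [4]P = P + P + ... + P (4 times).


k = 4 = 100_2 (binary, LSB first: 001)
Double-and-add from P = (2, 2):
  bit 0 = 0: acc unchanged = O
  bit 1 = 0: acc unchanged = O
  bit 2 = 1: acc = O + (2, 5) = (2, 5)

4P = (2, 5)


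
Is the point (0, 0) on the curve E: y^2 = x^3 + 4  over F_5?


Check whether y^2 = x^3 + 0 x + 4 (mod 5) for (x, y) = (0, 0).
LHS: y^2 = 0^2 mod 5 = 0
RHS: x^3 + 0 x + 4 = 0^3 + 0*0 + 4 mod 5 = 4
LHS != RHS

No, not on the curve


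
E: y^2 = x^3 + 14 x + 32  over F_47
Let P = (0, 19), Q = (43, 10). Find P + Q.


P != Q, so use the chord formula.
s = (y2 - y1) / (x2 - x1) = (38) / (43) mod 47 = 14
x3 = s^2 - x1 - x2 mod 47 = 14^2 - 0 - 43 = 12
y3 = s (x1 - x3) - y1 mod 47 = 14 * (0 - 12) - 19 = 1

P + Q = (12, 1)


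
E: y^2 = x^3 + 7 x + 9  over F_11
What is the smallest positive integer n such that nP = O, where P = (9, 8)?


Compute successive multiples of P until we hit O:
  1P = (9, 8)
  2P = (7, 4)
  3P = (10, 1)
  4P = (8, 7)
  5P = (6, 6)
  6P = (5, 2)
  7P = (2, 8)
  8P = (0, 3)
  ... (continuing to 17P)
  17P = O

ord(P) = 17


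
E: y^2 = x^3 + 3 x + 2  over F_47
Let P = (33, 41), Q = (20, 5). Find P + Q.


P != Q, so use the chord formula.
s = (y2 - y1) / (x2 - x1) = (11) / (34) mod 47 = 10
x3 = s^2 - x1 - x2 mod 47 = 10^2 - 33 - 20 = 0
y3 = s (x1 - x3) - y1 mod 47 = 10 * (33 - 0) - 41 = 7

P + Q = (0, 7)


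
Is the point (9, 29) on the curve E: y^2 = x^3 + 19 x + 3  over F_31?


Check whether y^2 = x^3 + 19 x + 3 (mod 31) for (x, y) = (9, 29).
LHS: y^2 = 29^2 mod 31 = 4
RHS: x^3 + 19 x + 3 = 9^3 + 19*9 + 3 mod 31 = 4
LHS = RHS

Yes, on the curve


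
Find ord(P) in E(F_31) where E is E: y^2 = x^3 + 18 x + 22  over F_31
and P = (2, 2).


Compute successive multiples of P until we hit O:
  1P = (2, 2)
  2P = (29, 28)
  3P = (19, 0)
  4P = (29, 3)
  5P = (2, 29)
  6P = O

ord(P) = 6


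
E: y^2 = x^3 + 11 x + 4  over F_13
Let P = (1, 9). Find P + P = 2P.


Doubling: s = (3 x1^2 + a) / (2 y1)
s = (3*1^2 + 11) / (2*9) mod 13 = 8
x3 = s^2 - 2 x1 mod 13 = 8^2 - 2*1 = 10
y3 = s (x1 - x3) - y1 mod 13 = 8 * (1 - 10) - 9 = 10

2P = (10, 10)


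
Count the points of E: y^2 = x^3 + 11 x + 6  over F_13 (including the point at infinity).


For each x in F_13, count y with y^2 = x^3 + 11 x + 6 mod 13:
  x = 2: RHS = 10, y in [6, 7]  -> 2 point(s)
  x = 3: RHS = 1, y in [1, 12]  -> 2 point(s)
  x = 4: RHS = 10, y in [6, 7]  -> 2 point(s)
  x = 5: RHS = 4, y in [2, 11]  -> 2 point(s)
  x = 7: RHS = 10, y in [6, 7]  -> 2 point(s)
Affine points: 10. Add the point at infinity: total = 11.

#E(F_13) = 11


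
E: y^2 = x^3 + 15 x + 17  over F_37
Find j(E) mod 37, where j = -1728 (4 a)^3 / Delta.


Delta = -16(4 a^3 + 27 b^2) mod 37 = 33
-1728 * (4 a)^3 = -1728 * (4*15)^3 mod 37 = 8
j = 8 * 33^(-1) mod 37 = 35

j = 35 (mod 37)


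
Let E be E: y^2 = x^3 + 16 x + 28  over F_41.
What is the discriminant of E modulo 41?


4 a^3 + 27 b^2 = 4*16^3 + 27*28^2 = 16384 + 21168 = 37552
Delta = -16 * (37552) = -600832
Delta mod 41 = 23

Delta = 23 (mod 41)


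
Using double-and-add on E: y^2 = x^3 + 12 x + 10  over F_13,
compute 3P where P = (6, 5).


k = 3 = 11_2 (binary, LSB first: 11)
Double-and-add from P = (6, 5):
  bit 0 = 1: acc = O + (6, 5) = (6, 5)
  bit 1 = 1: acc = (6, 5) + (2, 4) = (1, 6)

3P = (1, 6)


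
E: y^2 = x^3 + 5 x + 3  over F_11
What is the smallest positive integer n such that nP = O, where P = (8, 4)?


Compute successive multiples of P until we hit O:
  1P = (8, 4)
  2P = (0, 6)
  3P = (1, 8)
  4P = (3, 1)
  5P = (3, 10)
  6P = (1, 3)
  7P = (0, 5)
  8P = (8, 7)
  ... (continuing to 9P)
  9P = O

ord(P) = 9


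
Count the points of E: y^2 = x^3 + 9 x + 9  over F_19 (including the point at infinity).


For each x in F_19, count y with y^2 = x^3 + 9 x + 9 mod 19:
  x = 0: RHS = 9, y in [3, 16]  -> 2 point(s)
  x = 1: RHS = 0, y in [0]  -> 1 point(s)
  x = 2: RHS = 16, y in [4, 15]  -> 2 point(s)
  x = 3: RHS = 6, y in [5, 14]  -> 2 point(s)
  x = 7: RHS = 16, y in [4, 15]  -> 2 point(s)
  x = 8: RHS = 4, y in [2, 17]  -> 2 point(s)
  x = 10: RHS = 16, y in [4, 15]  -> 2 point(s)
  x = 13: RHS = 5, y in [9, 10]  -> 2 point(s)
  x = 15: RHS = 4, y in [2, 17]  -> 2 point(s)
Affine points: 17. Add the point at infinity: total = 18.

#E(F_19) = 18


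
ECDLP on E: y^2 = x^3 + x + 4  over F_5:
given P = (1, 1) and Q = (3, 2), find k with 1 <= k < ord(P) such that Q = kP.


Enumerate multiples of P until we hit Q = (3, 2):
  1P = (1, 1)
  2P = (2, 2)
  3P = (3, 2)
Match found at i = 3.

k = 3
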